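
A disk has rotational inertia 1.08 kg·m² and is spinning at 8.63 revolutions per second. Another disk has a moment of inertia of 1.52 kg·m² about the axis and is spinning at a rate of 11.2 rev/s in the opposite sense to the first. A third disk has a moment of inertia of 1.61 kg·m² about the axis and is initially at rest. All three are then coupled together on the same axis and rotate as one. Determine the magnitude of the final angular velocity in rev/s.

|ω_f| ≈ 1.83 rev/s

The coupling torques are internal; angular momentum about the shared axis is conserved.
Taking A's sense as positive: L = (1.080)(8.63) − (1.520)(11.2) = -7.704 kg·m²·rev/s.
Combined I = 1.080 + 1.520 + 1.610 = 4.210 kg·m².
ω_f = L / I = -7.704 / 4.210 = -1.830 rev/s.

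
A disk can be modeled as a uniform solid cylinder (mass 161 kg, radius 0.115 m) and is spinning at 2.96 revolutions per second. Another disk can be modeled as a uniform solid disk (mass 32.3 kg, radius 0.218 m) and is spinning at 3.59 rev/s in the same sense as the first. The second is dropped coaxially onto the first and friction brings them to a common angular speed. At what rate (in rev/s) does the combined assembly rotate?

|ω_f| ≈ 3.22 rev/s

No external torque acts about the common axis, so total angular momentum is conserved.
Moments of inertia: I_A = ½(161)(0.115)² = 1.065 kg·m²; I_B = ½(32.3)(0.218)² = 0.7675 kg·m².
Taking A's sense as positive: L = (1.065)(2.96) + (0.7675)(3.59) = 5.907 kg·m²·rev/s.
Combined I = 1.065 + 0.7675 = 1.832 kg·m².
ω_f = L / I = 5.907 / 1.832 = 3.224 rev/s.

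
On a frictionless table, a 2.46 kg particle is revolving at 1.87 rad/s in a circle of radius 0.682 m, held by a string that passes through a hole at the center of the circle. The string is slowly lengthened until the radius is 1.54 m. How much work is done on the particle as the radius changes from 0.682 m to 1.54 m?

The constraining force is radial, so m r² ω about the center is conserved.
ω₂ = ω₁ (r₁/r₂)² = (1.87)(0.682/1.54)² = 0.3667 rad/s.
W = ΔKE = ½m(v₂² − v₁²) = -1.608 J.

W ≈ -1.61 J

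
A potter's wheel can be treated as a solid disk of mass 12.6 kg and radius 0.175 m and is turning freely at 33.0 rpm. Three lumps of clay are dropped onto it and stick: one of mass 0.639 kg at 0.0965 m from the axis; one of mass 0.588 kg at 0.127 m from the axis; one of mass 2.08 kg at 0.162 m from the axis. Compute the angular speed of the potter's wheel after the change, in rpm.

ω_f ≈ 24.2 rpm

The added mass arrives with no angular momentum about the axis, and any external torque about the axis is negligible, so the system's angular momentum is conserved.
I_p = ½(12.6)(0.175)² = 0.1929 kg·m².
Added inertia Σmr² = (0.639)(0.0965)² + (0.588)(0.127)² + (2.08)(0.162)² = 0.07002 kg·m²; I_f = 0.1929 + 0.07002 = 0.2630 kg·m².
ω_f = I_p ω_i / I_f = (0.1929)(33.0) / 0.2630 = 24.21 rpm.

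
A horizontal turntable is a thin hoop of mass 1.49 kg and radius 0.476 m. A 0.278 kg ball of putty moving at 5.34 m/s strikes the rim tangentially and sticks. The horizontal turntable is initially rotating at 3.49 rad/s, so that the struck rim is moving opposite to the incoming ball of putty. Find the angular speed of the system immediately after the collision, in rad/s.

About the axle the impulsive forces during the collision are internal, so angular momentum about that axis is conserved.
I_p = (1.49)(0.476)² = 0.3376 kg·m². Taking the sense of the ball of putty's angular momentum as positive, L_{ball} = m v R = (0.278)(5.34)(0.476) = 0.7066 kg·m²/s.
L_i = −I_p ω_p + m v R = −(0.3376)(3.49) + 0.7066 = -0.4716 kg·m²/s.
After sticking, I_f = I_p + m R² = 0.3376 + (0.278)(0.476)² = 0.4006 kg·m².
ω_f = L_i / I_f = -0.4716 / 0.4006 = -1.177 rad/s.

|ω_f| ≈ 1.18 rad/s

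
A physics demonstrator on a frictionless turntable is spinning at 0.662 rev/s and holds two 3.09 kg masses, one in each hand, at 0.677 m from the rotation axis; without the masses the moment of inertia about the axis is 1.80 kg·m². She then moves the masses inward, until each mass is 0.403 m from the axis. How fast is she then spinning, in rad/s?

ω₂ ≈ 6.87 rad/s

Angular momentum about the spin axis is conserved since the torque about it is zero.
I₁ = 1.80 + 2(3.09)(0.677)² = 4.632 kg·m²; I₂ = 1.80 + 2(3.09)(0.403)² = 2.804 kg·m².
ω₂ = I₁ω₁ / I₂ = (4.632)(0.662 rev/s) / (2.804) = 1.094 rev/s = 6.873 rad/s.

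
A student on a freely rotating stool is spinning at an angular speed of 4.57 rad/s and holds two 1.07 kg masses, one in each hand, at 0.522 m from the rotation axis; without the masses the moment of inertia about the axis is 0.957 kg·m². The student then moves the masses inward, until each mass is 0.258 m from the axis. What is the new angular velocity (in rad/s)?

ω₂ ≈ 6.40 rad/s

No external torque acts about the spin axis, so angular momentum is conserved.
I₁ = 0.957 + 2(1.07)(0.522)² = 1.540 kg·m²; I₂ = 0.957 + 2(1.07)(0.258)² = 1.099 kg·m².
ω₂ = I₁ω₁ / I₂ = (1.540)(4.57 rad/s) / (1.099) = 6.402 rad/s.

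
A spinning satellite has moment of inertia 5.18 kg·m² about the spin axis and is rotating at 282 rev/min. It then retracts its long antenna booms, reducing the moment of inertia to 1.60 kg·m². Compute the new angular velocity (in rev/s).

Angular momentum about the spin axis is conserved since the torque about it is zero.
ω₂ = I₁ω₁ / I₂ = (5.180)(282 rpm) / (1.600) = 913.0 rpm = 15.22 rev/s.

ω₂ ≈ 15.2 rev/s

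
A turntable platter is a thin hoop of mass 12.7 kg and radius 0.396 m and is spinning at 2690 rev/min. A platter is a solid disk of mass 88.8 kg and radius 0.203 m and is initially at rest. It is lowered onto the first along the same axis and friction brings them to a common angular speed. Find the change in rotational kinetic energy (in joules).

The coupling torques are internal; angular momentum about the shared axis is conserved.
Moments of inertia: I_A = (12.7)(0.396)² = 1.992 kg·m²; I_B = ½(88.8)(0.203)² = 1.830 kg·m².
Taking A's sense as positive: L = (1.992)(2690) = 5357 kg·m²·rpm.
Combined I = 1.992 + 1.830 = 3.821 kg·m².
ω_f = L / I = 5357 / 3.821 = 1402 rpm.
KE_i = ½ΣIω² = 79020 J; KE_f = ½(3.821)(146.8)² = 41180 J.

ΔKE ≈ -37800 J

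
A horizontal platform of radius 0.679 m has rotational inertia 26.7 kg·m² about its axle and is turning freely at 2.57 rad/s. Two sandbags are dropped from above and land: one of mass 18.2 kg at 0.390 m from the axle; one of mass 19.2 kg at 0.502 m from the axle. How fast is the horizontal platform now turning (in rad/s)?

The added mass arrives with no angular momentum about the axle, and any external torque about the axle is negligible, so the system's angular momentum is conserved.
Added inertia Σmr² = (18.2)(0.390)² + (19.2)(0.502)² = 7.607 kg·m²; I_f = 26.70 + 7.607 = 34.31 kg·m².
ω_f = I_p ω_i / I_f = (26.70)(2.57) / 34.31 = 2.000 rad/s.

ω_f ≈ 2.00 rad/s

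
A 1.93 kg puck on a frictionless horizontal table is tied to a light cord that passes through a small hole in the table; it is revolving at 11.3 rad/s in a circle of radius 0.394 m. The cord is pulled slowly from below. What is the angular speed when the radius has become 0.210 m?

ω₂ ≈ 39.8 rad/s

The constraining force is radial, so m r² ω about the center is conserved.
ω₂ = ω₁ (r₁/r₂)² = (11.3)(0.394/0.210)² = 39.78 rad/s.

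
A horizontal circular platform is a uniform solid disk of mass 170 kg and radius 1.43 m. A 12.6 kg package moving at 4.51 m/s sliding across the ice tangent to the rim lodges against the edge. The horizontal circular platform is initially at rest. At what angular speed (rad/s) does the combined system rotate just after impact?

|ω_f| ≈ 0.407 rad/s

The axle reaction passes through the central axle and exerts no torque about it; angular momentum about the central axle is conserved through the impact.
I_p = ½(170)(1.43)² = 173.8 kg·m². Taking the sense of the package's angular momentum as positive, L_{package} = m v R = (12.6)(4.51)(1.43) = 81.26 kg·m²/s.
L_i = 0 + 81.26 = 81.26 kg·m²/s.
After sticking, I_f = I_p + m R² = 173.8 + (12.6)(1.43)² = 199.6 kg·m².
ω_f = L_i / I_f = 81.26 / 199.6 = 0.4072 rad/s.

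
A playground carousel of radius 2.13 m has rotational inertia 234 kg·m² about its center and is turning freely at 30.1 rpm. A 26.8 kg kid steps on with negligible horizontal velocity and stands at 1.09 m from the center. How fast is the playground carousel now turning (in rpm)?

No external torque acts about the center; L_before = L_after.
Added inertia Σmr² = (26.8)(1.09)² = 31.84 kg·m²; I_f = 234.0 + 31.84 = 265.8 kg·m².
ω_f = I_p ω_i / I_f = (234.0)(30.1) / 265.8 = 26.49 rpm.

ω_f ≈ 26.5 rpm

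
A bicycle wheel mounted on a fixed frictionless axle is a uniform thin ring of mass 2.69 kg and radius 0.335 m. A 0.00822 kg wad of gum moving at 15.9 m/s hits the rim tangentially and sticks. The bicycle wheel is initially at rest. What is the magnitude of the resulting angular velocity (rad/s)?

|ω_f| ≈ 0.145 rad/s

About the axle the impulsive forces during the collision are internal, so angular momentum about that axis is conserved.
I_p = (2.69)(0.335)² = 0.3019 kg·m². Taking the sense of the wad of gum's angular momentum as positive, L_{wad} = m v R = (0.00822)(15.9)(0.335) = 0.04378 kg·m²/s.
L_i = 0 + 0.04378 = 0.04378 kg·m²/s.
After sticking, I_f = I_p + m R² = 0.3019 + (0.00822)(0.335)² = 0.3028 kg·m².
ω_f = L_i / I_f = 0.04378 / 0.3028 = 0.1446 rad/s.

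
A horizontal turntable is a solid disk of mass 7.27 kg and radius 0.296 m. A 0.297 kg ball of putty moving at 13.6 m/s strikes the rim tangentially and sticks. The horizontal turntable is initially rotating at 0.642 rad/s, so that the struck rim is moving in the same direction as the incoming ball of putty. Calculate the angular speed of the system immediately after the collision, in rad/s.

|ω_f| ≈ 4.06 rad/s

The axle reaction passes through the axle and exerts no torque about it; angular momentum about the axle is conserved through the impact.
I_p = ½(7.27)(0.296)² = 0.3185 kg·m². Taking the sense of the ball of putty's angular momentum as positive, L_{ball} = m v R = (0.297)(13.6)(0.296) = 1.196 kg·m²/s.
L_i = +I_p ω_p + m v R = +(0.3185)(0.642) + 1.196 = 1.400 kg·m²/s.
After sticking, I_f = I_p + m R² = 0.3185 + (0.297)(0.296)² = 0.3445 kg·m².
ω_f = L_i / I_f = 1.400 / 0.3445 = 4.064 rad/s.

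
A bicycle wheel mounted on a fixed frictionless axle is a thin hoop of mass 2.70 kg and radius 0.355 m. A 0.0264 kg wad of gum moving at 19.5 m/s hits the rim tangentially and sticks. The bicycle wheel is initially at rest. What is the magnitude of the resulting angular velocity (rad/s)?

About the axle the impulsive forces during the collision are internal, so angular momentum about that axis is conserved.
I_p = (2.70)(0.355)² = 0.3403 kg·m². Taking the sense of the wad of gum's angular momentum as positive, L_{wad} = m v R = (0.0264)(19.5)(0.355) = 0.1828 kg·m²/s.
L_i = 0 + 0.1828 = 0.1828 kg·m²/s.
After sticking, I_f = I_p + m R² = 0.3403 + (0.0264)(0.355)² = 0.3436 kg·m².
ω_f = L_i / I_f = 0.1828 / 0.3436 = 0.5319 rad/s.

|ω_f| ≈ 0.532 rad/s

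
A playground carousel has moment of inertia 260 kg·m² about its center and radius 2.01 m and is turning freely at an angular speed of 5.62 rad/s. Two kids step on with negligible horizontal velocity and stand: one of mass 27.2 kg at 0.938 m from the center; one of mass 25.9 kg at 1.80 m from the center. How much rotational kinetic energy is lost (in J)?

energy lost ≈ 1200 J

No external torque acts about the center; L_before = L_after.
Added inertia Σmr² = (27.2)(0.938)² + (25.9)(1.80)² = 107.8 kg·m²; I_f = 260.0 + 107.8 = 367.8 kg·m².
ω_f = I_p ω_i / I_f = (260.0)(5.62) / 367.8 = 3.972 rad/s.
KE_i = ½(260.0)(5.620 rad/s)² = 4106 J; KE_f = ½(367.8)(3.972)² = 2902 J.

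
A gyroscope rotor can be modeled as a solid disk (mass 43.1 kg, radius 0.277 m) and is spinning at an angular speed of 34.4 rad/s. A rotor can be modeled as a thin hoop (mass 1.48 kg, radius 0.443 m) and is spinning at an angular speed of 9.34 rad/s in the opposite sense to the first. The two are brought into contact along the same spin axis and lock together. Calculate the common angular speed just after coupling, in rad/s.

|ω_f| ≈ 27.9 rad/s

The coupling torques are internal; angular momentum about the shared axis is conserved.
Moments of inertia: I_A = ½(43.1)(0.277)² = 1.654 kg·m²; I_B = (1.48)(0.443)² = 0.2904 kg·m².
Taking A's sense as positive: L = (1.654)(34.4) − (0.2904)(9.34) = 54.17 kg·m²·rad/s.
Combined I = 1.654 + 0.2904 = 1.944 kg·m².
ω_f = L / I = 54.17 / 1.944 = 27.86 rad/s.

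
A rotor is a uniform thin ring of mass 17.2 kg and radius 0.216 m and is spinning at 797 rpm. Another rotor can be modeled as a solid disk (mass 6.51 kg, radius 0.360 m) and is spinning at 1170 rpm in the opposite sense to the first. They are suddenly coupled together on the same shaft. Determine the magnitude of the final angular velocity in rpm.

|ω_f| ≈ 119 rpm

No external torque acts about the common axis, so total angular momentum is conserved.
Moments of inertia: I_A = (17.2)(0.216)² = 0.8025 kg·m²; I_B = ½(6.51)(0.360)² = 0.4218 kg·m².
Taking A's sense as positive: L = (0.8025)(797) − (0.4218)(1170) = 146.0 kg·m²·rpm.
Combined I = 0.8025 + 0.4218 = 1.224 kg·m².
ω_f = L / I = 146.0 / 1.224 = 119.3 rpm.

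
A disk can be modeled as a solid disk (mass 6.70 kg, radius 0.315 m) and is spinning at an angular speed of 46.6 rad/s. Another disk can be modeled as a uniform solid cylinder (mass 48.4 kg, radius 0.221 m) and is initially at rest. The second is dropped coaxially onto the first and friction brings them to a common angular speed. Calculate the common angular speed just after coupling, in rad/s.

The coupling torques are internal; angular momentum about the shared axis is conserved.
Moments of inertia: I_A = ½(6.70)(0.315)² = 0.3324 kg·m²; I_B = ½(48.4)(0.221)² = 1.182 kg·m².
Taking A's sense as positive: L = (0.3324)(46.6) = 15.49 kg·m²·rad/s.
Combined I = 0.3324 + 1.182 = 1.514 kg·m².
ω_f = L / I = 15.49 / 1.514 = 10.23 rad/s.

|ω_f| ≈ 10.2 rad/s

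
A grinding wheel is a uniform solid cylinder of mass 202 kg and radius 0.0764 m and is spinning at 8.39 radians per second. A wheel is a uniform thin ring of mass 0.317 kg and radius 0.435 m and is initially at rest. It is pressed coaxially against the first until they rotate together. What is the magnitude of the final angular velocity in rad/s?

No external torque acts about the common axis, so total angular momentum is conserved.
Moments of inertia: I_A = ½(202)(0.0764)² = 0.5895 kg·m²; I_B = (0.317)(0.435)² = 0.05998 kg·m².
Taking A's sense as positive: L = (0.5895)(8.39) = 4.946 kg·m²·rad/s.
Combined I = 0.5895 + 0.05998 = 0.6495 kg·m².
ω_f = L / I = 4.946 / 0.6495 = 7.615 rad/s.

|ω_f| ≈ 7.62 rad/s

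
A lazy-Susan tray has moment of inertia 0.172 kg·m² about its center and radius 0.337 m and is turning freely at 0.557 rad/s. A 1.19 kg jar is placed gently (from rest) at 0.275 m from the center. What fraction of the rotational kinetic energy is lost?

No external torque acts about the center; L_before = L_after.
Added inertia Σmr² = (1.19)(0.275)² = 0.08999 kg·m²; I_f = 0.1720 + 0.08999 = 0.2620 kg·m².
ω_f = I_p ω_i / I_f = (0.1720)(0.557) / 0.2620 = 0.3657 rad/s.
KE_i = ½(0.1720)(0.5570 rad/s)² = 0.02668 J; KE_f = ½(0.2620)(0.3657)² = 0.01752 J.
Fraction lost = 0.3435.

fraction ≈ 0.343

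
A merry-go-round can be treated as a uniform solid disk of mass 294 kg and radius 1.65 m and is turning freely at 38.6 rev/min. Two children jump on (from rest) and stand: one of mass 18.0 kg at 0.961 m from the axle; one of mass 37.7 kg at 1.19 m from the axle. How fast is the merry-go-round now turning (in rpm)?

ω_f ≈ 32.9 rpm

No external torque acts about the axle; L_before = L_after.
I_p = ½(294)(1.65)² = 400.2 kg·m².
Added inertia Σmr² = (18.0)(0.961)² + (37.7)(1.19)² = 70.01 kg·m²; I_f = 400.2 + 70.01 = 470.2 kg·m².
ω_f = I_p ω_i / I_f = (400.2)(38.6) / 470.2 = 32.85 rpm.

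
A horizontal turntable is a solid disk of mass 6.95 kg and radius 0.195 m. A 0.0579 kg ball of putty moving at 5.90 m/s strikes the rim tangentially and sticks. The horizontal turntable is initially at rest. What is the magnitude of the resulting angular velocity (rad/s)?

|ω_f| ≈ 0.496 rad/s

The axle reaction passes through the axle and exerts no torque about it; angular momentum about the axle is conserved through the impact.
I_p = ½(6.95)(0.195)² = 0.1321 kg·m². Taking the sense of the ball of putty's angular momentum as positive, L_{ball} = m v R = (0.0579)(5.90)(0.195) = 0.06661 kg·m²/s.
L_i = 0 + 0.06661 = 0.06661 kg·m²/s.
After sticking, I_f = I_p + m R² = 0.1321 + (0.0579)(0.195)² = 0.1343 kg·m².
ω_f = L_i / I_f = 0.06661 / 0.1343 = 0.4959 rad/s.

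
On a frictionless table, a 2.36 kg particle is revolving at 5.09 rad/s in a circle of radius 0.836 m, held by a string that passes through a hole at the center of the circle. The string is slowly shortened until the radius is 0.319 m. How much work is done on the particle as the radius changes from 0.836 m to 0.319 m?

W ≈ 125 J

No torque about the axis ⇒ m r₁² ω₁ = m r₂² ω₂.
ω₂ = ω₁ (r₁/r₂)² = (5.09)(0.836/0.319)² = 34.96 rad/s.
W = ΔKE = ½m(v₂² − v₁²) = 125.4 J.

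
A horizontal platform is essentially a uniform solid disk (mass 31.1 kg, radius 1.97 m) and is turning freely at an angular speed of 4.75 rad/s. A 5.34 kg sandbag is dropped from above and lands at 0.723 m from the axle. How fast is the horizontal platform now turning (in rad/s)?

ω_f ≈ 4.54 rad/s

No external torque acts about the axle; L_before = L_after.
I_p = ½(31.1)(1.97)² = 60.35 kg·m².
Added inertia Σmr² = (5.34)(0.723)² = 2.791 kg·m²; I_f = 60.35 + 2.791 = 63.14 kg·m².
ω_f = I_p ω_i / I_f = (60.35)(4.75) / 63.14 = 4.540 rad/s.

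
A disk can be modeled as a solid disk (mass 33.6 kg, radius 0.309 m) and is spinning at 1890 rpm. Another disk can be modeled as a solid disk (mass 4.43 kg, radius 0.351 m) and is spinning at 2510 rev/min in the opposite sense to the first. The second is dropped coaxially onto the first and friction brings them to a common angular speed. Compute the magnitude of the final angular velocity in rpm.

The coupling torques are internal; angular momentum about the shared axis is conserved.
Moments of inertia: I_A = ½(33.6)(0.309)² = 1.604 kg·m²; I_B = ½(4.43)(0.351)² = 0.2729 kg·m².
Taking A's sense as positive: L = (1.604)(1890) − (0.2729)(2510) = 2347 kg·m²·rpm.
Combined I = 1.604 + 0.2729 = 1.877 kg·m².
ω_f = L / I = 2347 / 1.877 = 1250 rpm.

|ω_f| ≈ 1250 rpm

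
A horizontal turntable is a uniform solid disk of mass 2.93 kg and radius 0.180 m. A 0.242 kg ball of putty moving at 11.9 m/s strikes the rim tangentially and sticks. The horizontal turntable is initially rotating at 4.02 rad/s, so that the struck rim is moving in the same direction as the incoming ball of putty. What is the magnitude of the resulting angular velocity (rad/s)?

The axle reaction passes through the axle and exerts no torque about it; angular momentum about the axle is conserved through the impact.
I_p = ½(2.93)(0.180)² = 0.04747 kg·m². Taking the sense of the ball of putty's angular momentum as positive, L_{ball} = m v R = (0.242)(11.9)(0.180) = 0.5184 kg·m²/s.
L_i = +I_p ω_p + m v R = +(0.04747)(4.02) + 0.5184 = 0.7092 kg·m²/s.
After sticking, I_f = I_p + m R² = 0.04747 + (0.242)(0.180)² = 0.05531 kg·m².
ω_f = L_i / I_f = 0.7092 / 0.05531 = 12.82 rad/s.

|ω_f| ≈ 12.8 rad/s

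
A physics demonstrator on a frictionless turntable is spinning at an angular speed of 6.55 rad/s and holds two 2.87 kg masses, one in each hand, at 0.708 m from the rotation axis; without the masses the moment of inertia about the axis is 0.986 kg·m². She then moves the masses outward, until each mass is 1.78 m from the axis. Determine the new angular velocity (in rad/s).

With no external torque about the axis, L is conserved: I₁ω₁ = I₂ω₂.
I₁ = 0.986 + 2(2.87)(0.708)² = 3.863 kg·m²; I₂ = 0.986 + 2(2.87)(1.78)² = 19.17 kg·m².
ω₂ = I₁ω₁ / I₂ = (3.863)(6.55 rad/s) / (19.17) = 1.320 rad/s.

ω₂ ≈ 1.32 rad/s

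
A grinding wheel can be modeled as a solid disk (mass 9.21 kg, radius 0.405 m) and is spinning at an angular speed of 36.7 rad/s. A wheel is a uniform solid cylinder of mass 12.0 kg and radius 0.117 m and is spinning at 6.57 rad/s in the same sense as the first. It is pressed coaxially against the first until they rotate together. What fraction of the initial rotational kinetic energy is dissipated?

No external torque acts about the common axis, so total angular momentum is conserved.
Moments of inertia: I_A = ½(9.21)(0.405)² = 0.7553 kg·m²; I_B = ½(12.0)(0.117)² = 0.08213 kg·m².
Taking A's sense as positive: L = (0.7553)(36.7) + (0.08213)(6.57) = 28.26 kg·m²·rad/s.
Combined I = 0.7553 + 0.08213 = 0.8375 kg·m².
ω_f = L / I = 28.26 / 0.8375 = 33.75 rad/s.
KE_i = ½ΣIω² = 510.4 J; KE_f = ½(0.8375)(33.75)² = 476.8 J.
Fraction dissipated = (KE_i − KE_f)/KE_i = 0.06587.

fraction ≈ 0.0659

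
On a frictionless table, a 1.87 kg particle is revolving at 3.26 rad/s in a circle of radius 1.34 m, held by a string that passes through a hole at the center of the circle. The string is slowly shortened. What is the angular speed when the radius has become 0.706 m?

ω₂ ≈ 11.7 rad/s

The constraining force is radial, so m r² ω about the center is conserved.
ω₂ = ω₁ (r₁/r₂)² = (3.26)(1.34/0.706)² = 11.74 rad/s.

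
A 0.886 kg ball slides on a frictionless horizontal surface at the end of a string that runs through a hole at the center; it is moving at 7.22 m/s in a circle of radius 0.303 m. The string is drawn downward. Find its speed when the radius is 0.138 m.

The only horizontal force on the mass is along the cord (radial), so it exerts no torque about the hole and angular momentum m v r is conserved.
v₂ = v₁ r₁ / r₂ = (7.22)(0.303) / (0.138) = 15.85 m/s.

v₂ ≈ 15.9 m/s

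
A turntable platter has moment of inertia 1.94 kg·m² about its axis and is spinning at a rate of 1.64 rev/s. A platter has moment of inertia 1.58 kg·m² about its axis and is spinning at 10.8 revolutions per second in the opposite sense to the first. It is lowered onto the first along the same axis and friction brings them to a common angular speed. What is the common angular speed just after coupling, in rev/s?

|ω_f| ≈ 3.94 rev/s

The coupling torques are internal; angular momentum about the shared axis is conserved.
Taking A's sense as positive: L = (1.940)(1.64) − (1.580)(10.8) = -13.88 kg·m²·rev/s.
Combined I = 1.940 + 1.580 = 3.520 kg·m².
ω_f = L / I = -13.88 / 3.520 = -3.944 rev/s.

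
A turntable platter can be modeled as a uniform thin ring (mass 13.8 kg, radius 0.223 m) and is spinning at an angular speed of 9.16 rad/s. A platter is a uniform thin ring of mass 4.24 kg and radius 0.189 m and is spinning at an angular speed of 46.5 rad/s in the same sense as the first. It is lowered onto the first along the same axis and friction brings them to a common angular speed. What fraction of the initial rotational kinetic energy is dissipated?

The coupling torques are internal; angular momentum about the shared axis is conserved.
Moments of inertia: I_A = (13.8)(0.223)² = 0.6863 kg·m²; I_B = (4.24)(0.189)² = 0.1515 kg·m².
Taking A's sense as positive: L = (0.6863)(9.16) + (0.1515)(46.5) = 13.33 kg·m²·rad/s.
Combined I = 0.6863 + 0.1515 = 0.8377 kg·m².
ω_f = L / I = 13.33 / 0.8377 = 15.91 rad/s.
KE_i = ½ΣIω² = 192.5 J; KE_f = ½(0.8377)(15.91)² = 106.0 J.
Fraction dissipated = (KE_i − KE_f)/KE_i = 0.4493.

fraction ≈ 0.449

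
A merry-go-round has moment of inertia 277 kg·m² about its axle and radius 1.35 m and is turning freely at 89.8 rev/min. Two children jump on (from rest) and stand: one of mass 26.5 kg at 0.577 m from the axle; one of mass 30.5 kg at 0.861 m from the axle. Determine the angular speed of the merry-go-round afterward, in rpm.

The added mass arrives with no angular momentum about the axle, and any external torque about the axle is negligible, so the system's angular momentum is conserved.
Added inertia Σmr² = (26.5)(0.577)² + (30.5)(0.861)² = 31.43 kg·m²; I_f = 277.0 + 31.43 = 308.4 kg·m².
ω_f = I_p ω_i / I_f = (277.0)(89.8) / 308.4 = 80.65 rpm.

ω_f ≈ 80.6 rpm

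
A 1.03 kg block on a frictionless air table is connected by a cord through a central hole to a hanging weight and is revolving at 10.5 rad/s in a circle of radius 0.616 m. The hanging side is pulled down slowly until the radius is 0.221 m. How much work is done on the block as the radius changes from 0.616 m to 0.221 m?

W ≈ 146 J

No torque about the axis ⇒ m r₁² ω₁ = m r₂² ω₂.
ω₂ = ω₁ (r₁/r₂)² = (10.5)(0.616/0.221)² = 81.58 rad/s.
W = ΔKE = ½m(v₂² − v₁²) = 145.8 J.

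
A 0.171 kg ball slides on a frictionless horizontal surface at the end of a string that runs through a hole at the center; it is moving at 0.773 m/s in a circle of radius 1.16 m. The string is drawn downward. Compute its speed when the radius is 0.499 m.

v₂ ≈ 1.80 m/s

Central (radial) force ⇒ zero torque about the center ⇒ m v r is constant.
v₂ = v₁ r₁ / r₂ = (0.773)(1.16) / (0.499) = 1.797 m/s.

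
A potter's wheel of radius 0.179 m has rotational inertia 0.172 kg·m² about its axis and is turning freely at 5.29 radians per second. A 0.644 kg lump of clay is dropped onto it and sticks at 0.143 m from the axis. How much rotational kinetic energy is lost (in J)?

energy lost ≈ 0.171 J

No external torque acts about the axis; L_before = L_after.
Added inertia Σmr² = (0.644)(0.143)² = 0.01317 kg·m²; I_f = 0.1720 + 0.01317 = 0.1852 kg·m².
ω_f = I_p ω_i / I_f = (0.1720)(5.29) / 0.1852 = 4.914 rad/s.
KE_i = ½(0.1720)(5.290 rad/s)² = 2.407 J; KE_f = ½(0.1852)(4.914)² = 2.235 J.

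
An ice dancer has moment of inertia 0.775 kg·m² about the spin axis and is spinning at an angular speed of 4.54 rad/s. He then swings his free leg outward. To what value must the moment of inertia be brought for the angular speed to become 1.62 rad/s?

I₂ ≈ 2.17 kg·m²

Angular momentum about the spin axis is conserved since the torque about it is zero.
I₂ = I₁ω₁ / ω₂ = (0.775)(4.54) / (1.62) = 2.172 kg·m².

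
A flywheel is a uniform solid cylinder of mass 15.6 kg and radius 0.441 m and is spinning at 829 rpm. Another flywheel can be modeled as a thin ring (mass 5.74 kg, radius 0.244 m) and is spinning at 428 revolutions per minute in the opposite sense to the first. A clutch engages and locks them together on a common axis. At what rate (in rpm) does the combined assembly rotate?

No external torque acts about the common axis, so total angular momentum is conserved.
Moments of inertia: I_A = ½(15.6)(0.441)² = 1.517 kg·m²; I_B = (5.74)(0.244)² = 0.3417 kg·m².
Taking A's sense as positive: L = (1.517)(829) − (0.3417)(428) = 1111 kg·m²·rpm.
Combined I = 1.517 + 0.3417 = 1.859 kg·m².
ω_f = L / I = 1111 / 1.859 = 597.9 rpm.

|ω_f| ≈ 598 rpm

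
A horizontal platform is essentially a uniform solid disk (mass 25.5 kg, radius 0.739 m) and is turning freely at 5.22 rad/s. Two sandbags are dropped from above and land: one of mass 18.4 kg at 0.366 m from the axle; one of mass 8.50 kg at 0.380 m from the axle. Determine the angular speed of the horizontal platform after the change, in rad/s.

ω_f ≈ 3.41 rad/s

The added mass arrives with no angular momentum about the axle, and any external torque about the axle is negligible, so the system's angular momentum is conserved.
I_p = ½(25.5)(0.739)² = 6.963 kg·m².
Added inertia Σmr² = (18.4)(0.366)² + (8.50)(0.380)² = 3.692 kg·m²; I_f = 6.963 + 3.692 = 10.66 kg·m².
ω_f = I_p ω_i / I_f = (6.963)(5.22) / 10.66 = 3.411 rad/s.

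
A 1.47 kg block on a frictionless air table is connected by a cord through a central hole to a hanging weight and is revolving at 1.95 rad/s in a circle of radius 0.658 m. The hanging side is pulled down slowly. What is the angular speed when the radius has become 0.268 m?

ω₂ ≈ 11.8 rad/s

The constraining force is radial, so m r² ω about the center is conserved.
ω₂ = ω₁ (r₁/r₂)² = (1.95)(0.658/0.268)² = 11.75 rad/s.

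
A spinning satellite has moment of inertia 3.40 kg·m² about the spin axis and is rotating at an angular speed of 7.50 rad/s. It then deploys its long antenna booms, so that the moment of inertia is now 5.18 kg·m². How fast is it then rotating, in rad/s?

No external torque acts about the spin axis, so angular momentum is conserved.
ω₂ = I₁ω₁ / I₂ = (3.400)(7.50 rad/s) / (5.180) = 4.923 rad/s.

ω₂ ≈ 4.92 rad/s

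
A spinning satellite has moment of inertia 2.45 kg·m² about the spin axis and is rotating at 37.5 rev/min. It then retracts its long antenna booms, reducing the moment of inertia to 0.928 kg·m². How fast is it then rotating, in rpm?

No external torque acts about the spin axis, so angular momentum is conserved.
ω₂ = I₁ω₁ / I₂ = (2.450)(37.5 rpm) / (0.9280) = 99.00 rpm.

ω₂ ≈ 99.0 rpm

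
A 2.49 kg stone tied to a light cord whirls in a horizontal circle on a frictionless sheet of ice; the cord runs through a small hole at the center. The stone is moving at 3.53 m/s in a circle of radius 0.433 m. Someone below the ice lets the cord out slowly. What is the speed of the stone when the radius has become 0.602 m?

Central (radial) force ⇒ zero torque about the center ⇒ m v r is constant.
v₂ = v₁ r₁ / r₂ = (3.53)(0.433) / (0.602) = 2.539 m/s.

v₂ ≈ 2.54 m/s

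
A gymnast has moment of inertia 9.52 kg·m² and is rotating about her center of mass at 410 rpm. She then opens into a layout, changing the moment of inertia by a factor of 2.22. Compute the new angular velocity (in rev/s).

No external torque acts about the spin axis, so angular momentum is conserved.
I₂ = 2.22 × 9.52 = 21.13 kg·m².
ω₂ = I₁ω₁ / I₂ = (9.520)(410 rpm) / (21.13) = 184.7 rpm = 3.078 rev/s.

ω₂ ≈ 3.08 rev/s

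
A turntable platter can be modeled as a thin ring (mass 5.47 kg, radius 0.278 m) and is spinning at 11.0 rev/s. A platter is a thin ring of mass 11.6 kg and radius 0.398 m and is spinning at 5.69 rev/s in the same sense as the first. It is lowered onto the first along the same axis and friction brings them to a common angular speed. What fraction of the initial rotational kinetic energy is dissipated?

The coupling torques are internal; angular momentum about the shared axis is conserved.
Moments of inertia: I_A = (5.47)(0.278)² = 0.4227 kg·m²; I_B = (11.6)(0.398)² = 1.837 kg·m².
Taking A's sense as positive: L = (0.4227)(11.0) + (1.837)(5.69) = 15.11 kg·m²·rev/s.
Combined I = 0.4227 + 1.837 = 2.260 kg·m².
ω_f = L / I = 15.11 / 2.260 = 6.683 rev/s.
KE_i = ½ΣIω² = 2184 J; KE_f = ½(2.260)(41.99)² = 1993 J.
Fraction dissipated = (KE_i − KE_f)/KE_i = 0.08758.

fraction ≈ 0.0876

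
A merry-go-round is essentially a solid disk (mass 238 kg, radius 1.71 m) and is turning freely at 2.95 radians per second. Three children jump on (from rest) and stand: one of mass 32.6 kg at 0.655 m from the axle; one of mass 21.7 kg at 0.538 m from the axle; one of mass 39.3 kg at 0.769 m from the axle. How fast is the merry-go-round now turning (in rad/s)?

The added mass arrives with no angular momentum about the axle, and any external torque about the axle is negligible, so the system's angular momentum is conserved.
I_p = ½(238)(1.71)² = 348.0 kg·m².
Added inertia Σmr² = (32.6)(0.655)² + (21.7)(0.538)² + (39.3)(0.769)² = 43.51 kg·m²; I_f = 348.0 + 43.51 = 391.5 kg·m².
ω_f = I_p ω_i / I_f = (348.0)(2.95) / 391.5 = 2.622 rad/s.

ω_f ≈ 2.62 rad/s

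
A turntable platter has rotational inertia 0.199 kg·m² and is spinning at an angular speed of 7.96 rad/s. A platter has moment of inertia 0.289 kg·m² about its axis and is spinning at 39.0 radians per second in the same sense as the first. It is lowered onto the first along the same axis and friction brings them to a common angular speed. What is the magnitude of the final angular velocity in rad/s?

No external torque acts about the common axis, so total angular momentum is conserved.
Taking A's sense as positive: L = (0.1990)(7.96) + (0.2890)(39.0) = 12.86 kg·m²·rad/s.
Combined I = 0.1990 + 0.2890 = 0.4880 kg·m².
ω_f = L / I = 12.86 / 0.4880 = 26.34 rad/s.

|ω_f| ≈ 26.3 rad/s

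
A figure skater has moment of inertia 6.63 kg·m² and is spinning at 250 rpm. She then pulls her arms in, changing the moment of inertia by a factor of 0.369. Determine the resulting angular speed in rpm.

No external torque acts about the spin axis, so angular momentum is conserved.
I₂ = 0.369 × 6.63 = 2.446 kg·m².
ω₂ = I₁ω₁ / I₂ = (6.630)(250 rpm) / (2.446) = 677.5 rpm.

ω₂ ≈ 678 rpm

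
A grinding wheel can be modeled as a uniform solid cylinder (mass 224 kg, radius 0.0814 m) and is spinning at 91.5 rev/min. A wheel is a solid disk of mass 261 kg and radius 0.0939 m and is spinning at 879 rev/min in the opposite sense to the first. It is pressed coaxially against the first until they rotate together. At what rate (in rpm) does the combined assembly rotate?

|ω_f| ≈ 498 rpm

The coupling torques are internal; angular momentum about the shared axis is conserved.
Moments of inertia: I_A = ½(224)(0.0814)² = 0.7421 kg·m²; I_B = ½(261)(0.0939)² = 1.151 kg·m².
Taking A's sense as positive: L = (0.7421)(91.5) − (1.151)(879) = -943.5 kg·m²·rpm.
Combined I = 0.7421 + 1.151 = 1.893 kg·m².
ω_f = L / I = -943.5 / 1.893 = -498.5 rpm.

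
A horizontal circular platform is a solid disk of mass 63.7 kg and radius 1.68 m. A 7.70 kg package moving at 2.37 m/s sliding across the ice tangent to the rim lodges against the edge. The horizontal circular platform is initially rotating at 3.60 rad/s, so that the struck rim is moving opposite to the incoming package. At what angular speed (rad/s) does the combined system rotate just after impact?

|ω_f| ≈ 2.62 rad/s

About the central axle the impulsive forces during the collision are internal, so angular momentum about that axis is conserved.
I_p = ½(63.7)(1.68)² = 89.89 kg·m². Taking the sense of the package's angular momentum as positive, L_{package} = m v R = (7.70)(2.37)(1.68) = 30.66 kg·m²/s.
L_i = −I_p ω_p + m v R = −(89.89)(3.60) + 30.66 = -293.0 kg·m²/s.
After sticking, I_f = I_p + m R² = 89.89 + (7.70)(1.68)² = 111.6 kg·m².
ω_f = L_i / I_f = -293.0 / 111.6 = -2.624 rad/s.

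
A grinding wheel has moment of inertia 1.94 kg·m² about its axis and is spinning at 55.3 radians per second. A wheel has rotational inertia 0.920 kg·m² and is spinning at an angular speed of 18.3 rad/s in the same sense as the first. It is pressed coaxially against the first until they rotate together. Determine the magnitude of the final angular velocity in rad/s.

|ω_f| ≈ 43.4 rad/s

No external torque acts about the common axis, so total angular momentum is conserved.
Taking A's sense as positive: L = (1.940)(55.3) + (0.9200)(18.3) = 124.1 kg·m²·rad/s.
Combined I = 1.940 + 0.9200 = 2.860 kg·m².
ω_f = L / I = 124.1 / 2.860 = 43.40 rad/s.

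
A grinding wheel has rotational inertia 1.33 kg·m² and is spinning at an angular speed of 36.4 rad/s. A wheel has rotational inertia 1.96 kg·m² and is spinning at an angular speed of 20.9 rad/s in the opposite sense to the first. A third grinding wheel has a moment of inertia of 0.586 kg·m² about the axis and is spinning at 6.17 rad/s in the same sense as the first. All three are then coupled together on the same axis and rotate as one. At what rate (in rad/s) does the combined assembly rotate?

No external torque acts about the common axis, so total angular momentum is conserved.
Taking A's sense as positive: L = (1.330)(36.4) − (1.960)(20.9) + (0.5860)(6.17) = 11.06 kg·m²·rad/s.
Combined I = 1.330 + 1.960 + 0.5860 = 3.876 kg·m².
ω_f = L / I = 11.06 / 3.876 = 2.854 rad/s.

|ω_f| ≈ 2.85 rad/s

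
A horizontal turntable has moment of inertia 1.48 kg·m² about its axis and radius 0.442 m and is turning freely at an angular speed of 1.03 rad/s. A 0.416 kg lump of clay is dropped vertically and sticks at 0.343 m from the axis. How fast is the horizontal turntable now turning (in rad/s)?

No external torque acts about the axis; L_before = L_after.
Added inertia Σmr² = (0.416)(0.343)² = 0.04894 kg·m²; I_f = 1.480 + 0.04894 = 1.529 kg·m².
ω_f = I_p ω_i / I_f = (1.480)(1.03) / 1.529 = 0.9970 rad/s.

ω_f ≈ 0.997 rad/s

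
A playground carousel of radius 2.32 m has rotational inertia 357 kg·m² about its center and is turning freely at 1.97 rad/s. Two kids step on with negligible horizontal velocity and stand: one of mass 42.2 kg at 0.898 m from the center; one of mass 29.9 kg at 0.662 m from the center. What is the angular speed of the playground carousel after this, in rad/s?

ω_f ≈ 1.74 rad/s

No external torque acts about the center; L_before = L_after.
Added inertia Σmr² = (42.2)(0.898)² + (29.9)(0.662)² = 47.13 kg·m²; I_f = 357.0 + 47.13 = 404.1 kg·m².
ω_f = I_p ω_i / I_f = (357.0)(1.97) / 404.1 = 1.740 rad/s.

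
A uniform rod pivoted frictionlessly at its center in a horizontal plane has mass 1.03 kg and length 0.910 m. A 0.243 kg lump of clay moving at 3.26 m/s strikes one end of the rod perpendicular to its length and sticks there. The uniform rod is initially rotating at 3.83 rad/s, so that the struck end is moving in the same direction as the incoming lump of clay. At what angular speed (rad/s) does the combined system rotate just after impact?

About the pivot the impulsive forces during the collision are internal, so angular momentum about that axis is conserved.
I_p = (1/12)(1.03)(0.910)² = 0.07108 kg·m². Taking the sense of the lump of clay's angular momentum as positive, L_{lump} = m v R = (0.243)(3.26)(0.910/2) = 0.3604 kg·m²/s.
L_i = +I_p ω_p + m v R = +(0.07108)(3.83) + 0.3604 = 0.6327 kg·m²/s.
After sticking, I_f = I_p + m R² = 0.07108 + (0.243)(0.910/2)² = 0.1214 kg·m².
ω_f = L_i / I_f = 0.6327 / 0.1214 = 5.212 rad/s.

|ω_f| ≈ 5.21 rad/s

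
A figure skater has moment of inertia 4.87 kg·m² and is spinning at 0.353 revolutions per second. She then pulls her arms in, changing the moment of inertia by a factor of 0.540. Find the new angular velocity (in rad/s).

No external torque acts about the spin axis, so angular momentum is conserved.
I₂ = 0.540 × 4.87 = 2.630 kg·m².
ω₂ = I₁ω₁ / I₂ = (4.870)(0.353 rev/s) / (2.630) = 0.6537 rev/s = 4.107 rad/s.

ω₂ ≈ 4.11 rad/s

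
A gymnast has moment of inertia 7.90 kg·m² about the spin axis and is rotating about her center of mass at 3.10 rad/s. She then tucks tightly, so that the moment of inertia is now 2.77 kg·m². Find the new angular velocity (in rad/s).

With no external torque about the axis, L is conserved: I₁ω₁ = I₂ω₂.
ω₂ = I₁ω₁ / I₂ = (7.900)(3.10 rad/s) / (2.770) = 8.841 rad/s.

ω₂ ≈ 8.84 rad/s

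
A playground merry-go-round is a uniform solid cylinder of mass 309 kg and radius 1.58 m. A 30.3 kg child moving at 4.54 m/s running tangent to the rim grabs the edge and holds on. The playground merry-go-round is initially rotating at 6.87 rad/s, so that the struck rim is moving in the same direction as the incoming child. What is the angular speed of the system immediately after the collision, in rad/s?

The axle reaction passes through the axle and exerts no torque about it; angular momentum about the axle is conserved through the impact.
I_p = ½(309)(1.58)² = 385.7 kg·m². Taking the sense of the child's angular momentum as positive, L_{child} = m v R = (30.3)(4.54)(1.58) = 217.3 kg·m²/s.
L_i = +I_p ω_p + m v R = +(385.7)(6.87) + 217.3 = 2867 kg·m²/s.
After sticking, I_f = I_p + m R² = 385.7 + (30.3)(1.58)² = 461.3 kg·m².
ω_f = L_i / I_f = 2867 / 461.3 = 6.215 rad/s.

|ω_f| ≈ 6.21 rad/s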